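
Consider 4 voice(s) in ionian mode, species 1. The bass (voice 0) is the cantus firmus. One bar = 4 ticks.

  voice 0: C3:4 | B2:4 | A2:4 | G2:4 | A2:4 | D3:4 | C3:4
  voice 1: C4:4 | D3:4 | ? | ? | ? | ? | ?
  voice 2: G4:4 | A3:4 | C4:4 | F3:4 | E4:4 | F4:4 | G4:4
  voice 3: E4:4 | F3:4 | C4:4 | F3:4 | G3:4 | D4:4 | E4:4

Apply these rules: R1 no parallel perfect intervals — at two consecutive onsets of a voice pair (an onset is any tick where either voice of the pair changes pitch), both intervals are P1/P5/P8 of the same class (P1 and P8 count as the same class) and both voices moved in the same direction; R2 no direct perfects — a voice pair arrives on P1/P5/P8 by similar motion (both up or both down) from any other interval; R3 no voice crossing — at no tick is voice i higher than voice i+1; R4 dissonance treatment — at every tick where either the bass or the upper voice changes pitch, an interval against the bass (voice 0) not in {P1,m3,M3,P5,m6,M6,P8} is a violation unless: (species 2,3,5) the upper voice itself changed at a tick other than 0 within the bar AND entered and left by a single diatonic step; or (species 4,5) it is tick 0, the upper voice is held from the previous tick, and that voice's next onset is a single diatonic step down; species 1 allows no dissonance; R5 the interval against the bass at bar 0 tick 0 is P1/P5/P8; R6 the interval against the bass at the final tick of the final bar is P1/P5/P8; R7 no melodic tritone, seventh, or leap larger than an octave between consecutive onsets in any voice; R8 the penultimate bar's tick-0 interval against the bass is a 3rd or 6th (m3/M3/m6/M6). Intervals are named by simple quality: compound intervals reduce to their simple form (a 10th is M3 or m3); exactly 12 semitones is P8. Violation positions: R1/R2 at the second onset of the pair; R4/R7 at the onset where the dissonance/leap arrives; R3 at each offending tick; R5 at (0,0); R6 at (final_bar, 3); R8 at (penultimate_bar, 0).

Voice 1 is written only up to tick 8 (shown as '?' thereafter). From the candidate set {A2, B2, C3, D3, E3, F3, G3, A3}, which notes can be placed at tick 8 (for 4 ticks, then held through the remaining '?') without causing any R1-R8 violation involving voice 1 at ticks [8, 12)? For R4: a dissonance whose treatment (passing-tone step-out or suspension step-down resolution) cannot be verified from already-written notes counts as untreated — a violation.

A2: violates R2
B2: violates R4
C3: legal
D3: violates R4
E3: legal
F3: violates R1,R2
G3: violates R4
A3: legal

{A3, C3, E3}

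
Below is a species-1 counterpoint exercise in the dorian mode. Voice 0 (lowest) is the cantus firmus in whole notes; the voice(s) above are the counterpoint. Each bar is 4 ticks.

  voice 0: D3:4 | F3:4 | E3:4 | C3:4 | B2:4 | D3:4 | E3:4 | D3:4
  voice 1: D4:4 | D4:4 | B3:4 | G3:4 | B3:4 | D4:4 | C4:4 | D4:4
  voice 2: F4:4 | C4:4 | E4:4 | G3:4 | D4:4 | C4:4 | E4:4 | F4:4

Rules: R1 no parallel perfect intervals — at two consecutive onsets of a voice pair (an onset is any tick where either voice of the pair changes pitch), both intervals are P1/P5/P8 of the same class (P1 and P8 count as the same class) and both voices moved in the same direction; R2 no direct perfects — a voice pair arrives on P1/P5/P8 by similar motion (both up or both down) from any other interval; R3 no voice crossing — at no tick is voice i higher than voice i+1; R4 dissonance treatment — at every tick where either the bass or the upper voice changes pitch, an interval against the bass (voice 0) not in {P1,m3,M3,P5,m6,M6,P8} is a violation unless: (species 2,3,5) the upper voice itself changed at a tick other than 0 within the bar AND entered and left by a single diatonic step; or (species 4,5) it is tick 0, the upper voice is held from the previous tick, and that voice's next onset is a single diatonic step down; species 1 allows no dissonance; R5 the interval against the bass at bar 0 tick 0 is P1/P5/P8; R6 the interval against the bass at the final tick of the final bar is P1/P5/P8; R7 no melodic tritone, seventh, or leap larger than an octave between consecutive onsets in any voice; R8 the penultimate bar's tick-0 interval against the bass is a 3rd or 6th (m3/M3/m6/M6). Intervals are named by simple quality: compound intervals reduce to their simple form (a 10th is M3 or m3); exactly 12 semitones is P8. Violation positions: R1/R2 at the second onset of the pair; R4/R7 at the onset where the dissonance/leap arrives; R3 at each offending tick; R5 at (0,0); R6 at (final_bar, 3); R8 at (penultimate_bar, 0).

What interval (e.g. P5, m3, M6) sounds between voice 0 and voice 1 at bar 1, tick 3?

M6

voice 0=F3 voice 1=D4 -> M6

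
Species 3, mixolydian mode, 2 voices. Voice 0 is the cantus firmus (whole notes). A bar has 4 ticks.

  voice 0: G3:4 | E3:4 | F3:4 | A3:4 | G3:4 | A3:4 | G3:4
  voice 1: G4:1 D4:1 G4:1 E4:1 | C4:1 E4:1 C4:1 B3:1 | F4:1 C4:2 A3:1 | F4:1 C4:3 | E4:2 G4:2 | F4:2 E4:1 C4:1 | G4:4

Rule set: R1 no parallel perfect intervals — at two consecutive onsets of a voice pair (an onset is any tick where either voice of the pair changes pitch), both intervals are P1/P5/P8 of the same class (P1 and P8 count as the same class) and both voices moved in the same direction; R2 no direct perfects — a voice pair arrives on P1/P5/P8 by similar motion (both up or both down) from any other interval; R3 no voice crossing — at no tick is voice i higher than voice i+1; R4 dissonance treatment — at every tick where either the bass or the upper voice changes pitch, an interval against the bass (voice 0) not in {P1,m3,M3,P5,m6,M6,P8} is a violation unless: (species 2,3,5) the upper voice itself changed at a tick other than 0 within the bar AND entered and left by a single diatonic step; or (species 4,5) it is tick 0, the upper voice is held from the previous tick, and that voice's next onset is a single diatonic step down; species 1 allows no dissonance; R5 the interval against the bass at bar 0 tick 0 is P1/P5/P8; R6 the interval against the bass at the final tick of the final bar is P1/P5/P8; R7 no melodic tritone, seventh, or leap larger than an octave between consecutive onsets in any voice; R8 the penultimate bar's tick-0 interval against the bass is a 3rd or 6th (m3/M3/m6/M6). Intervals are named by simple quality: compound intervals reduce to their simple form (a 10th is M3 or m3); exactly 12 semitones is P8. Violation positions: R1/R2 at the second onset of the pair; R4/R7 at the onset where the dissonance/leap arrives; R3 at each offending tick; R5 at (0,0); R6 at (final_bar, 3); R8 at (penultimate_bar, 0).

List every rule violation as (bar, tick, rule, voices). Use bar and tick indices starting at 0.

(2, 0, R2, (0, 1))
(2, 0, R7, (1,))

bar 0: v0=G3 v1=G4 downbeat P8
bar 1: v0=E3 v1=C4 downbeat m6
bar 2: v0=F3 v1=F4 downbeat P8
bar 3: v0=A3 v1=F4 downbeat m6
bar 4: v0=G3 v1=E4 downbeat M6
bar 5: v0=A3 v1=F4 downbeat m6
bar 6: v0=G3 v1=G4 downbeat P8
  -> R2 @ bar 2 tick 0 v(0, 1): E3/B3 P5 -> F3/F4 P8 similar
  -> R7 @ bar 2 tick 0 v(1,): B3->F4 leap 6st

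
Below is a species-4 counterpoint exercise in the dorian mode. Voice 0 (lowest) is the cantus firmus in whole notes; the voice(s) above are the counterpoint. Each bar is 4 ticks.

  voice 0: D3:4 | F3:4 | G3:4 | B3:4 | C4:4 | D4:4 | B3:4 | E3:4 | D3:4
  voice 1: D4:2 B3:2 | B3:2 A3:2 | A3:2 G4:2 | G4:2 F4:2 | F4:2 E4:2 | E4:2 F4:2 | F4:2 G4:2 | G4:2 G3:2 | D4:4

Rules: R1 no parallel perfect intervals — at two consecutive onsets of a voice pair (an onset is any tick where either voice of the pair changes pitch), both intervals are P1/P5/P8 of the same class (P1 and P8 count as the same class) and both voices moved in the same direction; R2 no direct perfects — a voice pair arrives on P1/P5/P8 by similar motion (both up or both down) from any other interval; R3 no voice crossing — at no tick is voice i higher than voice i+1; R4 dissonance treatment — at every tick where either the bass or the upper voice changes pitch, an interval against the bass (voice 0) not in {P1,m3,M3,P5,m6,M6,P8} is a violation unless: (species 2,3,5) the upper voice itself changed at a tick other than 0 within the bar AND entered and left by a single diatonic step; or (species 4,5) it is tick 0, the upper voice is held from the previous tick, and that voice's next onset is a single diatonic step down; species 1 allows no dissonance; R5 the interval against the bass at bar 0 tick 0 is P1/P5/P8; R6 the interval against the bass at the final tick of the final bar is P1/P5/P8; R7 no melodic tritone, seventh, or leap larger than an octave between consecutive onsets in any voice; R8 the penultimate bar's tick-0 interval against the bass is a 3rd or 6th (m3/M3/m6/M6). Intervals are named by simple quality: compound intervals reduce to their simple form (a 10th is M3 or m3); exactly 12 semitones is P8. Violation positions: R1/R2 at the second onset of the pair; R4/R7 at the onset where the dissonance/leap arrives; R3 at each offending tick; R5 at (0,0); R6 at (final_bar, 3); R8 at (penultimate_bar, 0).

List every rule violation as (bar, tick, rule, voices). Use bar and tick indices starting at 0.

(2, 0, R4, (0, 1))
(2, 2, R7, (1,))
(3, 2, R4, (0, 1))
(5, 0, R4, (0, 1))
(6, 0, R4, (0, 1))

bar 0: v0=D3 v1=D4 downbeat P8
bar 1: v0=F3 v1=B3 downbeat TT
bar 2: v0=G3 v1=A3 downbeat M2
bar 3: v0=B3 v1=G4 downbeat m6
bar 4: v0=C4 v1=F4 downbeat P4
bar 5: v0=D4 v1=E4 downbeat M2
bar 6: v0=B3 v1=F4 downbeat TT
bar 7: v0=E3 v1=G4 downbeat m3
bar 8: v0=D3 v1=D4 downbeat P8
  -> R4 @ bar 2 tick 0 v(0, 1): G3/A3 M2 untreated
  -> R7 @ bar 2 tick 2 v(1,): A3->G4 leap 10st
  -> R4 @ bar 3 tick 2 v(0, 1): B3/F4 TT untreated
  -> R4 @ bar 5 tick 0 v(0, 1): D4/E4 M2 untreated
  -> R4 @ bar 6 tick 0 v(0, 1): B3/F4 TT untreated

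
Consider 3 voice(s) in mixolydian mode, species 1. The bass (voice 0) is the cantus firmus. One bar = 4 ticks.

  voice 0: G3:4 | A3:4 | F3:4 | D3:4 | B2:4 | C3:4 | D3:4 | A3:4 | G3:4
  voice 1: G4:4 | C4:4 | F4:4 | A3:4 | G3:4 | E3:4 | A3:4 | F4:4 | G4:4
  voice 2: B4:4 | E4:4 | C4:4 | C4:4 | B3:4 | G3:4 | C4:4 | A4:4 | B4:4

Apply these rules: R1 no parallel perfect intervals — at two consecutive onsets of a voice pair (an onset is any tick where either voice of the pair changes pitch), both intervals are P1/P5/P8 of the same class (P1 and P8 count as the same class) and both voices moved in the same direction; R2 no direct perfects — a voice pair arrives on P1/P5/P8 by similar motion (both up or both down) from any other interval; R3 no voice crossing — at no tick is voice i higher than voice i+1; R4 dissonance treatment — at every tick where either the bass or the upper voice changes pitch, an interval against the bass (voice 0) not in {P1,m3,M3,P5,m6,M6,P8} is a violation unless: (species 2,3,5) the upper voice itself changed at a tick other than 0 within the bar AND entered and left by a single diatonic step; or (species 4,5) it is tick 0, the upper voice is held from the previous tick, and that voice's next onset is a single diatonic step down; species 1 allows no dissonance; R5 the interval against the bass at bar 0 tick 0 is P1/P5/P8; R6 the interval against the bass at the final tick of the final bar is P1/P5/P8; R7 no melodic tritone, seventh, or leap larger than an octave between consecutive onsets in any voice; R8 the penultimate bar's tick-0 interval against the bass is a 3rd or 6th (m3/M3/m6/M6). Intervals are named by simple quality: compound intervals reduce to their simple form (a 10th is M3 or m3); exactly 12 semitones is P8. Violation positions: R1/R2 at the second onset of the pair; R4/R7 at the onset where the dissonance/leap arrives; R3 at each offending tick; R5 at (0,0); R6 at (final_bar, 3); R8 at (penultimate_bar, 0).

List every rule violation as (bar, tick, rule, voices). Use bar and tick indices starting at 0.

(0, 0, R5, (0, 2))
(2, 0, R1, (0, 2))
(2, 0, R3, (1, 2))
(2, 1, R3, (1, 2))
(2, 2, R3, (1, 2))
(2, 3, R3, (1, 2))
(3, 0, R2, (0, 1))
(3, 0, R4, (0, 2))
(4, 0, R2, (0, 2))
(6, 0, R2, (0, 1))
(6, 0, R4, (0, 2))
(7, 0, R2, (0, 2))
(7, 0, R8, (0, 2))
(8, 3, R6, (0, 2))

bar 0: v0=G3 v1=G4 v2=B4 downbeat M3
bar 1: v0=A3 v1=C4 v2=E4 downbeat P5
bar 2: v0=F3 v1=F4 v2=C4 downbeat P5
bar 3: v0=D3 v1=A3 v2=C4 downbeat m7
bar 4: v0=B2 v1=G3 v2=B3 downbeat P8
bar 5: v0=C3 v1=E3 v2=G3 downbeat P5
bar 6: v0=D3 v1=A3 v2=C4 downbeat m7
bar 7: v0=A3 v1=F4 v2=A4 downbeat P8
bar 8: v0=G3 v1=G4 v2=B4 downbeat M3
  -> R5 @ bar 0 tick 0 v(0, 2): opens on M3
  -> R1 @ bar 2 tick 0 v(0, 2): A3/E4 P5 -> F3/C4 P5 similar
  -> R3 @ bar 2 tick 0 v(1, 2): F4 above C4
  -> R3 @ bar 2 tick 1 v(1, 2): F4 above C4
  -> R3 @ bar 2 tick 2 v(1, 2): F4 above C4
  -> R3 @ bar 2 tick 3 v(1, 2): F4 above C4
  -> R2 @ bar 3 tick 0 v(0, 1): F3/F4 P8 -> D3/A3 P5 similar
  -> R4 @ bar 3 tick 0 v(0, 2): D3/C4 m7 untreated
  -> R2 @ bar 4 tick 0 v(0, 2): D3/C4 m7 -> B2/B3 P8 similar
  -> R2 @ bar 6 tick 0 v(0, 1): C3/E3 M3 -> D3/A3 P5 similar
  -> R4 @ bar 6 tick 0 v(0, 2): D3/C4 m7 untreated
  -> R2 @ bar 7 tick 0 v(0, 2): D3/C4 m7 -> A3/A4 P8 similar
  -> R8 @ bar 7 tick 0 v(0, 2): penult P8 not 3rd/6th
  -> R6 @ bar 8 tick 3 v(0, 2): closes on M3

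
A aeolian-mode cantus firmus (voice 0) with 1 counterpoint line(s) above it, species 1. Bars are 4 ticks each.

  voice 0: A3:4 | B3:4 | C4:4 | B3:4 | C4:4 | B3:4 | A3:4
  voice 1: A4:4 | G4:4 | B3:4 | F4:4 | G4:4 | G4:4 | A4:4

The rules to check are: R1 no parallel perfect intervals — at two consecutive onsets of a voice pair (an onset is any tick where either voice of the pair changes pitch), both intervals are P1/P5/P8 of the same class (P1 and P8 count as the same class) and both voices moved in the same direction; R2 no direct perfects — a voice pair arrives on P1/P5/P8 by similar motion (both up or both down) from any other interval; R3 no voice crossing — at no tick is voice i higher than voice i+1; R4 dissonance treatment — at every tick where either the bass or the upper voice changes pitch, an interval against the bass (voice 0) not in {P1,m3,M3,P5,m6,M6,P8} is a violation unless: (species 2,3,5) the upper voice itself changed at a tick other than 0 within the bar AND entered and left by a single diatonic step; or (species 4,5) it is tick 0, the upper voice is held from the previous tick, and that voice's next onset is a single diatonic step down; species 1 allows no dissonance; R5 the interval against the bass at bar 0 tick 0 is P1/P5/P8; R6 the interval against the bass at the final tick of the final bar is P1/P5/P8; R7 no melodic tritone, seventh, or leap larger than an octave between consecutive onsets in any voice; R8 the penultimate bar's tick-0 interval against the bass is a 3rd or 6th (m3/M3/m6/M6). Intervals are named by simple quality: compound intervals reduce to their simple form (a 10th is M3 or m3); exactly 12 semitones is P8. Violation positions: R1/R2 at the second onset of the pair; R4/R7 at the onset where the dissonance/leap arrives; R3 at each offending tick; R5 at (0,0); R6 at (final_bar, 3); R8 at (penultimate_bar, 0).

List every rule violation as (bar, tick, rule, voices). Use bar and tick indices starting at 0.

bar 0: v0=A3 v1=A4 downbeat P8
bar 1: v0=B3 v1=G4 downbeat m6
bar 2: v0=C4 v1=B3 downbeat m2
bar 3: v0=B3 v1=F4 downbeat TT
bar 4: v0=C4 v1=G4 downbeat P5
bar 5: v0=B3 v1=G4 downbeat m6
bar 6: v0=A3 v1=A4 downbeat P8
  -> R3 @ bar 2 tick 0 v(0, 1): C4 above B3
  -> R4 @ bar 2 tick 0 v(0, 1): C4/B3 m2 untreated
  -> R3 @ bar 2 tick 1 v(0, 1): C4 above B3
  -> R3 @ bar 2 tick 2 v(0, 1): C4 above B3
  -> R3 @ bar 2 tick 3 v(0, 1): C4 above B3
  -> R4 @ bar 3 tick 0 v(0, 1): B3/F4 TT untreated
  -> R7 @ bar 3 tick 0 v(1,): B3->F4 leap 6st
  -> R2 @ bar 4 tick 0 v(0, 1): B3/F4 TT -> C4/G4 P5 similar

(2, 0, R3, (0, 1))
(2, 0, R4, (0, 1))
(2, 1, R3, (0, 1))
(2, 2, R3, (0, 1))
(2, 3, R3, (0, 1))
(3, 0, R4, (0, 1))
(3, 0, R7, (1,))
(4, 0, R2, (0, 1))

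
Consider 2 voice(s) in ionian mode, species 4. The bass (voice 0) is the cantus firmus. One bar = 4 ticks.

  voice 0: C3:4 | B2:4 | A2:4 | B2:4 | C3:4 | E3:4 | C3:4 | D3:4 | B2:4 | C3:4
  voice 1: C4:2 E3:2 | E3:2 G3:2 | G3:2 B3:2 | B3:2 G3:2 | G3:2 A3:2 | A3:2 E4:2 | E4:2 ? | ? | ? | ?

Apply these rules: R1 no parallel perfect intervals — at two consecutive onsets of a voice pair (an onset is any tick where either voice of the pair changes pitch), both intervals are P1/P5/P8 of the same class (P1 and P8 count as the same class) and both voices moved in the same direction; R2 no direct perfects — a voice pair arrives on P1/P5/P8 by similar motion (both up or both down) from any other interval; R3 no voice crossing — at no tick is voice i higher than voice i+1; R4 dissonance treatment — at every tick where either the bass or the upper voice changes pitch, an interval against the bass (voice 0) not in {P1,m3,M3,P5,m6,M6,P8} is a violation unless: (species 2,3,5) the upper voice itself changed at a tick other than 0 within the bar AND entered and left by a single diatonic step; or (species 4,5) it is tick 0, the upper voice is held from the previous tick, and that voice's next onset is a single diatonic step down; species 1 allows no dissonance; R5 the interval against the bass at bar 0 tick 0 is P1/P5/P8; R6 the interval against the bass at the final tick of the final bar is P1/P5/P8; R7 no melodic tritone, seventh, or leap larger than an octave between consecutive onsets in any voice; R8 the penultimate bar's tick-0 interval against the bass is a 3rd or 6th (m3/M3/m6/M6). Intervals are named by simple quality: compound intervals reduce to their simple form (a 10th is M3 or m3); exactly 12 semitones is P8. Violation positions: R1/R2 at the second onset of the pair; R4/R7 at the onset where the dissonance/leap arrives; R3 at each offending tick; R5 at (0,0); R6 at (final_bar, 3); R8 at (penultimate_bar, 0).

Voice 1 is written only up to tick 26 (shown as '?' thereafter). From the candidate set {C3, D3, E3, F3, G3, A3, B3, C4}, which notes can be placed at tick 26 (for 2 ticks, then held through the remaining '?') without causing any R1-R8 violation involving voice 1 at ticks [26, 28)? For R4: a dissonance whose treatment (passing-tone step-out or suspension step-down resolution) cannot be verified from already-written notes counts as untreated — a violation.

C3: violates R7
D3: violates R4,R7
E3: legal
F3: violates R4,R7
G3: legal
A3: legal
B3: violates R4
C4: legal

{A3, C4, E3, G3}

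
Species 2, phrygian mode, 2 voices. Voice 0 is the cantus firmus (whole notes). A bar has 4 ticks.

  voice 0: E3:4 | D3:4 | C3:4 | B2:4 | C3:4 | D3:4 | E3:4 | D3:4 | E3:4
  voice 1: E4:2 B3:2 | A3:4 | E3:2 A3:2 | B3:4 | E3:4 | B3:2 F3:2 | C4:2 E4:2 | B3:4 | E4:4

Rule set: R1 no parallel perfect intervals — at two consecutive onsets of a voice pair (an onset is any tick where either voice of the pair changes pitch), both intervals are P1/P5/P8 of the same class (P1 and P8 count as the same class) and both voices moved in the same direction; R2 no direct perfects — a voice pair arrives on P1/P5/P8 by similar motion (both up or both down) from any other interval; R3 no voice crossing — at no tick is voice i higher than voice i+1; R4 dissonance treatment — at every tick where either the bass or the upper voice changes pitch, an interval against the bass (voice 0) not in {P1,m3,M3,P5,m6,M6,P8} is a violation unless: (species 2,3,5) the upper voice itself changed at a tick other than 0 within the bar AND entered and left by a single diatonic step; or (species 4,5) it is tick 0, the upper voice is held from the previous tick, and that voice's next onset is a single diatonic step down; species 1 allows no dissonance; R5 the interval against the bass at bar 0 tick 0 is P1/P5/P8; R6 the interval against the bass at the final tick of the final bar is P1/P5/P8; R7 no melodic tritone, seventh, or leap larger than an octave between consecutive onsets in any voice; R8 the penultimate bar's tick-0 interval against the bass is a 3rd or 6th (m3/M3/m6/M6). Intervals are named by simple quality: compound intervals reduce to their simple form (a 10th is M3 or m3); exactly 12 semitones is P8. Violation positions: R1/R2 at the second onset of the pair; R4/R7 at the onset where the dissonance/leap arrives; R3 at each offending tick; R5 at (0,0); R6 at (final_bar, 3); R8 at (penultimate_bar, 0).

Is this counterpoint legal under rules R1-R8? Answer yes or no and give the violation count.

bar 0: v0=E3 v1=E4 (P8)
bar 1: v0=D3 v1=A3 (P5)
bar 2: v0=C3 v1=E3 (M3)
bar 3: v0=B2 v1=B3 (P8)
bar 4: v0=C3 v1=E3 (M3)
bar 5: v0=D3 v1=B3 (M6)
bar 6: v0=E3 v1=C4 (m6)
bar 7: v0=D3 v1=B3 (M6)
bar 8: v0=E3 v1=E4 (P8)
  R1 @ bar1.0: E3/B3 P5 -> D3/A3 P5 similar
  R7 @ bar5.2: B3->F3 leap 6st
  R2 @ bar8.0: D3/B3 M6 -> E3/E4 P8 similar

No (3 violations)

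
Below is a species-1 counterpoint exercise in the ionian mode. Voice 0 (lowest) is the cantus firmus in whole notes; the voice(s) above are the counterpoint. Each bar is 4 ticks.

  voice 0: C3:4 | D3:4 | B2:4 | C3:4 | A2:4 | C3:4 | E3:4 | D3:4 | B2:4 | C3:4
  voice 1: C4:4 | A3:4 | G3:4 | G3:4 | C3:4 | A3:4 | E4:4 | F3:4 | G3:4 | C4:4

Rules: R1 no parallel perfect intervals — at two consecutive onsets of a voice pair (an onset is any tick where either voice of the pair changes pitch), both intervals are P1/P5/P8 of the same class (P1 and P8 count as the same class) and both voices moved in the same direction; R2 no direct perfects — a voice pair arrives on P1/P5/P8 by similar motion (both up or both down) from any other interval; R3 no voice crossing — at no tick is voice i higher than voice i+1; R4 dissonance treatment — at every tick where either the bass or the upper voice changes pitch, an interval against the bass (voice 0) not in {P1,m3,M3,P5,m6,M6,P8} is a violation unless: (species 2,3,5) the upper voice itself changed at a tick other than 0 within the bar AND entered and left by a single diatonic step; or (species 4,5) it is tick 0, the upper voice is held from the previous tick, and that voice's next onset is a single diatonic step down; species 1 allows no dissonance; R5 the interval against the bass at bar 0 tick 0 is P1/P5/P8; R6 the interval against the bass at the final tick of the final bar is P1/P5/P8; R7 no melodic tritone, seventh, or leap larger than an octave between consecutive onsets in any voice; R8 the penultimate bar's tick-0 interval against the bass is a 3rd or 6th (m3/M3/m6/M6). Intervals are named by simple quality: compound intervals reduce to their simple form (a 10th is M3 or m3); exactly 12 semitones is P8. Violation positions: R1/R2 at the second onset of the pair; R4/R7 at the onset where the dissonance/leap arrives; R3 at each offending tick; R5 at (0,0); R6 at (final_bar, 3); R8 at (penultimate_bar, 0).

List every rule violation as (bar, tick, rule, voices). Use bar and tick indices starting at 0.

(6, 0, R2, (0, 1))
(7, 0, R7, (1,))
(9, 0, R2, (0, 1))

bar 0: v0=C3 v1=C4 downbeat P8
bar 1: v0=D3 v1=A3 downbeat P5
bar 2: v0=B2 v1=G3 downbeat m6
bar 3: v0=C3 v1=G3 downbeat P5
bar 4: v0=A2 v1=C3 downbeat m3
bar 5: v0=C3 v1=A3 downbeat M6
bar 6: v0=E3 v1=E4 downbeat P8
bar 7: v0=D3 v1=F3 downbeat m3
bar 8: v0=B2 v1=G3 downbeat m6
bar 9: v0=C3 v1=C4 downbeat P8
  -> R2 @ bar 6 tick 0 v(0, 1): C3/A3 M6 -> E3/E4 P8 similar
  -> R7 @ bar 7 tick 0 v(1,): E4->F3 leap 11st
  -> R2 @ bar 9 tick 0 v(0, 1): B2/G3 m6 -> C3/C4 P8 similar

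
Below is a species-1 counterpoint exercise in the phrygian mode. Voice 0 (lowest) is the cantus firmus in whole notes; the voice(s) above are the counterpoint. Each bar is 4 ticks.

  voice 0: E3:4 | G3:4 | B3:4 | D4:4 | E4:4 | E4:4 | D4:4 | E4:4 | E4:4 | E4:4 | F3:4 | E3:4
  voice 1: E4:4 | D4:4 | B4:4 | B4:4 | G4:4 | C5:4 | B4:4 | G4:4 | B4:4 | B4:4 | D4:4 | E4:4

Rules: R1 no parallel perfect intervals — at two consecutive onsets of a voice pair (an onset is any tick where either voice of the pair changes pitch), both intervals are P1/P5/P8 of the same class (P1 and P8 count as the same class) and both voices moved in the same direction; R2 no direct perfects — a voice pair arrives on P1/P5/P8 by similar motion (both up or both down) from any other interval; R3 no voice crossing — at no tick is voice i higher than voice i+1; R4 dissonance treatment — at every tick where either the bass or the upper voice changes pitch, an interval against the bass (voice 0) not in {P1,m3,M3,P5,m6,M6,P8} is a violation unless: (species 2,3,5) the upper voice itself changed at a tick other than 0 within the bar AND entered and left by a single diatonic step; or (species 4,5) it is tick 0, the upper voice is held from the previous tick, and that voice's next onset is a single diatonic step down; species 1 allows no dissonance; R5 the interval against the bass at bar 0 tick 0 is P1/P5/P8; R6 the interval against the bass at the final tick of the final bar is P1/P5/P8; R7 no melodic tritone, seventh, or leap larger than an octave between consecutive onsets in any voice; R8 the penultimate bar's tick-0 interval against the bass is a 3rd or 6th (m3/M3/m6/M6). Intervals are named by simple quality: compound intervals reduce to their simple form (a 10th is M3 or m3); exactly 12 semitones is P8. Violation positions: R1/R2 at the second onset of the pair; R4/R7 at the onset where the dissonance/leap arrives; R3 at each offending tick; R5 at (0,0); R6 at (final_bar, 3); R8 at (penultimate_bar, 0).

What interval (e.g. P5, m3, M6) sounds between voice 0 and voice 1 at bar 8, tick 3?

voice 0=E4 voice 1=B4 -> P5

P5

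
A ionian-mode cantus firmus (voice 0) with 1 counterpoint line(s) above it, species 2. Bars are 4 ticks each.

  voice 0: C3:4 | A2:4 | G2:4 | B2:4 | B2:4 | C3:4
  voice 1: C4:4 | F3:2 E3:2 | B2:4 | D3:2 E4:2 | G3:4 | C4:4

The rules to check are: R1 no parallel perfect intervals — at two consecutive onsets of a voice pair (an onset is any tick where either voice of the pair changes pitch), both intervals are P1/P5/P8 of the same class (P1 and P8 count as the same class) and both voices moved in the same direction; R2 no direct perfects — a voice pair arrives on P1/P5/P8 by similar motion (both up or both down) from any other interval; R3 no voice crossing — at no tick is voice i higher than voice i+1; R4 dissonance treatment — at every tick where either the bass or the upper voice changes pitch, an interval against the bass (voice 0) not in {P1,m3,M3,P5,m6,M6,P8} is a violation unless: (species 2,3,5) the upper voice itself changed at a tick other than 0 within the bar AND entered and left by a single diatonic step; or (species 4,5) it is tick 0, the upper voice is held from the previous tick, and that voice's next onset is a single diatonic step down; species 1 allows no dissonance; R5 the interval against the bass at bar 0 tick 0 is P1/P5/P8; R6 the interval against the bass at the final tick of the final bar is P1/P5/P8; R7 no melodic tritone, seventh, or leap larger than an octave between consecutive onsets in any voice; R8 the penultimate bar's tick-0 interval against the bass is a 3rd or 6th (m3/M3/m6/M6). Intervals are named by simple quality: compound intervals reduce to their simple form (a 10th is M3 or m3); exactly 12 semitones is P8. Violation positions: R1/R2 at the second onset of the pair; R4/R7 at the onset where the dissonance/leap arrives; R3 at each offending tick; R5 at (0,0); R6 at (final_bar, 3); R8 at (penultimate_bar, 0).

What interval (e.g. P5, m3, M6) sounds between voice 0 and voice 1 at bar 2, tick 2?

M3

voice 0=G2 voice 1=B2 -> M3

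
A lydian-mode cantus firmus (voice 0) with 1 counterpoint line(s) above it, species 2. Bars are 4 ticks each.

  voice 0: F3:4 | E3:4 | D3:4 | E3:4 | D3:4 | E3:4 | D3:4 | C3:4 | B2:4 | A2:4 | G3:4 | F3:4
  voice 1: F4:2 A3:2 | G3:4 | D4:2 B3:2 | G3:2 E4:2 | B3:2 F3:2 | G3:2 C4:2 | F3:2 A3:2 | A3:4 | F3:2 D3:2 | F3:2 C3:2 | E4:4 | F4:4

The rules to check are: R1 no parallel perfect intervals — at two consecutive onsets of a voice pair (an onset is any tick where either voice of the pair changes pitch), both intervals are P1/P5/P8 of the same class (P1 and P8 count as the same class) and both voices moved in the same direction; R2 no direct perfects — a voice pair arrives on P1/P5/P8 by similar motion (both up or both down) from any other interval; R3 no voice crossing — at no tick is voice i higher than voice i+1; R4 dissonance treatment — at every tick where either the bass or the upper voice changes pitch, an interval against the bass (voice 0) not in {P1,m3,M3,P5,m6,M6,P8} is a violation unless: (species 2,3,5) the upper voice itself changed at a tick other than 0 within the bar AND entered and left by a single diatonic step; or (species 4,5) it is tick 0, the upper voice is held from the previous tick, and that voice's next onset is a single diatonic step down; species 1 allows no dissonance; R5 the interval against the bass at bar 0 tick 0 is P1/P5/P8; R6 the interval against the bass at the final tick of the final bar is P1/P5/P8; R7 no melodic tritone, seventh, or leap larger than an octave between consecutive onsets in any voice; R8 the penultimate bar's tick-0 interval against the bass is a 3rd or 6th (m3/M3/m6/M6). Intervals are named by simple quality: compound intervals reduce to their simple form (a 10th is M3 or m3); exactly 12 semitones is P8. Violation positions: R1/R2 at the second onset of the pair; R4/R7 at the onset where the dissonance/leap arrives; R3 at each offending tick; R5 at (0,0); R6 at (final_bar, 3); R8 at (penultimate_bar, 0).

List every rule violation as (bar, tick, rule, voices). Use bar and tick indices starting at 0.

bar 0: v0=F3 v1=F4 downbeat P8
bar 1: v0=E3 v1=G3 downbeat m3
bar 2: v0=D3 v1=D4 downbeat P8
bar 3: v0=E3 v1=G3 downbeat m3
bar 4: v0=D3 v1=B3 downbeat M6
bar 5: v0=E3 v1=G3 downbeat m3
bar 6: v0=D3 v1=F3 downbeat m3
bar 7: v0=C3 v1=A3 downbeat M6
bar 8: v0=B2 v1=F3 downbeat TT
bar 9: v0=A2 v1=F3 downbeat m6
bar 10: v0=G3 v1=E4 downbeat M6
bar 11: v0=F3 v1=F4 downbeat P8
  -> R7 @ bar 4 tick 2 v(1,): B3->F3 leap 6st
  -> R4 @ bar 8 tick 0 v(0, 1): B2/F3 TT untreated
  -> R7 @ bar 10 tick 0 v(0,): A2->G3 leap 10st
  -> R7 @ bar 10 tick 0 v(1,): C3->E4 leap 16st

(4, 2, R7, (1,))
(8, 0, R4, (0, 1))
(10, 0, R7, (0,))
(10, 0, R7, (1,))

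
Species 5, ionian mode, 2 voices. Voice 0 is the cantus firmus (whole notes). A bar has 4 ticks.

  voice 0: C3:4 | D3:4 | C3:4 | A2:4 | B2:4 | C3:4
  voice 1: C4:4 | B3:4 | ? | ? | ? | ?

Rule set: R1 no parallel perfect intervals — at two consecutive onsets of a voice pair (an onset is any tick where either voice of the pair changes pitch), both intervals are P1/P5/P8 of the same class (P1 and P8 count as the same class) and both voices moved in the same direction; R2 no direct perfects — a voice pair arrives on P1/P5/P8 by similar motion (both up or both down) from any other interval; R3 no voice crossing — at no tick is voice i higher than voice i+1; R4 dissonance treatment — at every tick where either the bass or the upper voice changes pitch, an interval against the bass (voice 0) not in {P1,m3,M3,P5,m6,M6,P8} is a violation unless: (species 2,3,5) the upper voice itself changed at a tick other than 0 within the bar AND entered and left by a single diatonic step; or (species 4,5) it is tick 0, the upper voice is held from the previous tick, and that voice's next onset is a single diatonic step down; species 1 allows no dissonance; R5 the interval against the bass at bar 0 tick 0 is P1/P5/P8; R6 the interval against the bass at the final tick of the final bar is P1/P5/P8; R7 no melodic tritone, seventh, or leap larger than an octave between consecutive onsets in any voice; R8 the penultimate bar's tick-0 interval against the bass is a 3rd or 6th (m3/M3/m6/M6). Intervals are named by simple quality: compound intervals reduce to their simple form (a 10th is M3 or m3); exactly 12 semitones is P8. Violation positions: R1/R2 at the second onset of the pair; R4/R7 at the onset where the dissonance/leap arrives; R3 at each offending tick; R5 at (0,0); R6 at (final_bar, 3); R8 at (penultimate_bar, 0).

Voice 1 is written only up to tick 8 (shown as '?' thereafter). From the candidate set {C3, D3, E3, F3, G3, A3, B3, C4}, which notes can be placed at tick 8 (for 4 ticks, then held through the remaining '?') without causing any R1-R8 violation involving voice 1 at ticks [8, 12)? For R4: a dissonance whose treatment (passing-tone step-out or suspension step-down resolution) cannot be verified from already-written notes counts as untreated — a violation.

C3: violates R2,R7
D3: violates R4
E3: legal
F3: violates R4,R7
G3: violates R2
A3: legal
B3: violates R4
C4: legal

{A3, C4, E3}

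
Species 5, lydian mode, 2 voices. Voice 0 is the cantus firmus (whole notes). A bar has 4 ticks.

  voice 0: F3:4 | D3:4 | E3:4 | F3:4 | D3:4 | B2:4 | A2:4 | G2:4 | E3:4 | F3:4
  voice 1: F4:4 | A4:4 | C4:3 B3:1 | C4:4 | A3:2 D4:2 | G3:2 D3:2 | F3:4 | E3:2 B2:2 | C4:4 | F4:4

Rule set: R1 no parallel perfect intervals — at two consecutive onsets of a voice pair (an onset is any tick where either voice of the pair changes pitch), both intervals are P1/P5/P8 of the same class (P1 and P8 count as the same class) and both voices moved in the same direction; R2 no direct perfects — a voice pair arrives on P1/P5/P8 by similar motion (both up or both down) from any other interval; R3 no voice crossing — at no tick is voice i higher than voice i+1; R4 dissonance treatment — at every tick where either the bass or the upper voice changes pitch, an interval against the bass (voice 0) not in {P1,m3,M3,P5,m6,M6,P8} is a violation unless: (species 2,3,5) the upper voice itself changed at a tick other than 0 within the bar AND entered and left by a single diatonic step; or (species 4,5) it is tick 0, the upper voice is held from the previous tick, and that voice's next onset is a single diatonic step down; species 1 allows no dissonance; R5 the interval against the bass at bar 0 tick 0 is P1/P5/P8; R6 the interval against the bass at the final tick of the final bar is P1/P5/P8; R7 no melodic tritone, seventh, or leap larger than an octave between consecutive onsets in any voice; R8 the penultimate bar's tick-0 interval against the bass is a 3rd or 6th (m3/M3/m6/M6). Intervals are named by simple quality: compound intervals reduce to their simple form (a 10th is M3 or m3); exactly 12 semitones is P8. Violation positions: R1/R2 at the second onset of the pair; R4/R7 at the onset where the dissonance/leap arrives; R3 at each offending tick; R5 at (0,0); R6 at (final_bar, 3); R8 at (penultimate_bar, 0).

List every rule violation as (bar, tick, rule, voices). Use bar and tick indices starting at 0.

(3, 0, R1, (0, 1))
(4, 0, R1, (0, 1))
(8, 0, R7, (1,))
(9, 0, R2, (0, 1))

bar 0: v0=F3 v1=F4 downbeat P8
bar 1: v0=D3 v1=A4 downbeat P5
bar 2: v0=E3 v1=C4 downbeat m6
bar 3: v0=F3 v1=C4 downbeat P5
bar 4: v0=D3 v1=A3 downbeat P5
bar 5: v0=B2 v1=G3 downbeat m6
bar 6: v0=A2 v1=F3 downbeat m6
bar 7: v0=G2 v1=E3 downbeat M6
bar 8: v0=E3 v1=C4 downbeat m6
bar 9: v0=F3 v1=F4 downbeat P8
  -> R1 @ bar 3 tick 0 v(0, 1): E3/B3 P5 -> F3/C4 P5 similar
  -> R1 @ bar 4 tick 0 v(0, 1): F3/C4 P5 -> D3/A3 P5 similar
  -> R7 @ bar 8 tick 0 v(1,): B2->C4 leap 13st
  -> R2 @ bar 9 tick 0 v(0, 1): E3/C4 m6 -> F3/F4 P8 similar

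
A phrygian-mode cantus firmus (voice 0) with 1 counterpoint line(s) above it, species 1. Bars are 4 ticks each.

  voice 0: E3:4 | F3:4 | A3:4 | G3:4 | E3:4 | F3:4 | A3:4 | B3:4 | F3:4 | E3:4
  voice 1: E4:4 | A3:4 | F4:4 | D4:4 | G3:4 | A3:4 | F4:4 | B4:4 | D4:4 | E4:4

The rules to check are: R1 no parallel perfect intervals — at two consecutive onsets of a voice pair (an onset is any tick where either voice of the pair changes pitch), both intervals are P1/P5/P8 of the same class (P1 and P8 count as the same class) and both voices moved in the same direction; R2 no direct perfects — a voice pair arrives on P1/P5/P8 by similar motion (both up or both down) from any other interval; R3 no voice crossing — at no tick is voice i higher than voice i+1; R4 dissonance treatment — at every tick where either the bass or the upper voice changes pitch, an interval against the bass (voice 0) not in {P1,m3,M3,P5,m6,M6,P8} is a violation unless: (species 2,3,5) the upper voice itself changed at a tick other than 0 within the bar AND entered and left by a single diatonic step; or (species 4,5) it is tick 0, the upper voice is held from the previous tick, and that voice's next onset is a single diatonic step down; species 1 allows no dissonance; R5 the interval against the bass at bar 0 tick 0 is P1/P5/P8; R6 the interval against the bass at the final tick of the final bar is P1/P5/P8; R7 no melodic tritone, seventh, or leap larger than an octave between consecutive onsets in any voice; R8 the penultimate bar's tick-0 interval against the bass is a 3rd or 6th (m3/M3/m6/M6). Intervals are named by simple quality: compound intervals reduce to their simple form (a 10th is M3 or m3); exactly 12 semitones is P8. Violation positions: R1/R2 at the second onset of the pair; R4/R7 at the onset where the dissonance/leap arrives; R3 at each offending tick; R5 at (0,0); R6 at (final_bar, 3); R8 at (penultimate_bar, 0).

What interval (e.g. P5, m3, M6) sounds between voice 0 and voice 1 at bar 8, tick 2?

M6

voice 0=F3 voice 1=D4 -> M6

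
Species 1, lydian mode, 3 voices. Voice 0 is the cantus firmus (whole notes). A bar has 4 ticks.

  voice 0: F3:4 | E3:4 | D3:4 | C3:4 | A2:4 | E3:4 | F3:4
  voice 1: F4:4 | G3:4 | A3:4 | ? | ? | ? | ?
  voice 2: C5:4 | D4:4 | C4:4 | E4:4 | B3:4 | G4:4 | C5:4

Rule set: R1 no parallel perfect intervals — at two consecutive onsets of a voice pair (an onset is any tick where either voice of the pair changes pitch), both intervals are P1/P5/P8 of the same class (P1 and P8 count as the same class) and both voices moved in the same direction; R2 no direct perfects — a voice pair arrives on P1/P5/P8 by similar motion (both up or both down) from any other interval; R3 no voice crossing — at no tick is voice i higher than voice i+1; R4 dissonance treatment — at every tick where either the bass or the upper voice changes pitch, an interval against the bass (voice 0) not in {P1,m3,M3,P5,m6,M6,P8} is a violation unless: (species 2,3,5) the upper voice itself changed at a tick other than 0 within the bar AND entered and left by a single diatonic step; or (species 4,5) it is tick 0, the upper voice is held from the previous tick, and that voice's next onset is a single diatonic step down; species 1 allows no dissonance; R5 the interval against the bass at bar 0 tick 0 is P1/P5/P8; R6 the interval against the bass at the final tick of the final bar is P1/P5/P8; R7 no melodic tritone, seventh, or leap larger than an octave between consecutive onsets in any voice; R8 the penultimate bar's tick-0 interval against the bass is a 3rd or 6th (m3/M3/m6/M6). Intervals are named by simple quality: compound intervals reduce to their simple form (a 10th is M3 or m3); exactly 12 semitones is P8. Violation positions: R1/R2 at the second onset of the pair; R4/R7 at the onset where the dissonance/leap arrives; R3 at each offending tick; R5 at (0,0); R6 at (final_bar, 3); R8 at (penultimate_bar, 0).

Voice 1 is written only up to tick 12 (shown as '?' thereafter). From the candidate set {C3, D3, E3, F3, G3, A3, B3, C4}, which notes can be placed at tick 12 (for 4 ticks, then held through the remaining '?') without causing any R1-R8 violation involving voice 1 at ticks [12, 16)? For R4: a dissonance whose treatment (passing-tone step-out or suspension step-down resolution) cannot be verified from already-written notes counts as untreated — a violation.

C3: violates R2
D3: violates R4
E3: legal
F3: violates R4
G3: violates R1
A3: legal
B3: violates R4
C4: legal

{A3, C4, E3}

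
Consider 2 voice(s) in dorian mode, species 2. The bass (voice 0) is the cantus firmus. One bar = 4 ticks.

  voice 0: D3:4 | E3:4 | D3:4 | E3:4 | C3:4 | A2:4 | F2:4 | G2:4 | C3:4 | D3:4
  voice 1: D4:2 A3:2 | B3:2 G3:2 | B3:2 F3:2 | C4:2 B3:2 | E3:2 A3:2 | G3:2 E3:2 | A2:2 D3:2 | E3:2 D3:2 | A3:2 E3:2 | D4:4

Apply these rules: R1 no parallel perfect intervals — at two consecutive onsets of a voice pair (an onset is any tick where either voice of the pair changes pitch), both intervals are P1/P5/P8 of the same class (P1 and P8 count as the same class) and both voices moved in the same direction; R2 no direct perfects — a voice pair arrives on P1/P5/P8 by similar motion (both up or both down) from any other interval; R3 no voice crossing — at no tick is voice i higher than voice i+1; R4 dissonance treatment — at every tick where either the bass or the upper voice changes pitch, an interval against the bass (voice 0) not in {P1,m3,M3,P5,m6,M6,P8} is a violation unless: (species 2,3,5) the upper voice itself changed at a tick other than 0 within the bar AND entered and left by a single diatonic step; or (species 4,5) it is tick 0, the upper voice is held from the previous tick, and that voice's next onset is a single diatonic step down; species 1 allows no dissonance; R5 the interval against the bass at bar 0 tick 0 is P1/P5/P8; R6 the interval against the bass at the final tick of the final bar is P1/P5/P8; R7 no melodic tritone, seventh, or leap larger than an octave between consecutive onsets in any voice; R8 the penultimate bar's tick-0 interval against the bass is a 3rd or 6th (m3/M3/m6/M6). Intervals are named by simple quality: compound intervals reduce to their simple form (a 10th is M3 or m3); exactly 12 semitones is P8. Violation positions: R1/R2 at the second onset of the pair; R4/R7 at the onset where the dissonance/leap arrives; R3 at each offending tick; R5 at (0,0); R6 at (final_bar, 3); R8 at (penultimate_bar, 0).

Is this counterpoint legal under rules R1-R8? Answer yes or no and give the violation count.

bar 0: v0=D3 v1=D4 (P8)
bar 1: v0=E3 v1=B3 (P5)
bar 2: v0=D3 v1=B3 (M6)
bar 3: v0=E3 v1=C4 (m6)
bar 4: v0=C3 v1=E3 (M3)
bar 5: v0=A2 v1=G3 (m7)
bar 6: v0=F2 v1=A2 (M3)
bar 7: v0=G2 v1=E3 (M6)
bar 8: v0=C3 v1=A3 (M6)
bar 9: v0=D3 v1=D4 (P8)
  R1 @ bar1.0: D3/A3 P5 -> E3/B3 P5 similar
  R7 @ bar2.2: B3->F3 leap 6st
  R4 @ bar5.0: A2/G3 m7 untreated
  R2 @ bar9.0: C3/E3 M3 -> D3/D4 P8 similar
  R7 @ bar9.0: E3->D4 leap 10st

No (5 violations)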